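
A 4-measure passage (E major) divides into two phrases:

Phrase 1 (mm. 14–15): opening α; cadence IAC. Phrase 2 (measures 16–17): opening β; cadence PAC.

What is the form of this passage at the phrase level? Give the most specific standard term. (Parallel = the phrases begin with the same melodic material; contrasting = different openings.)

Phrase 1 ends with an imperfect authentic cadence (weaker) and phrase 2 with a perfect authentic cadence (stronger): antecedent + consequent = a period.
The two phrases open with different material (α / β), so the period is contrasting.

contrasting period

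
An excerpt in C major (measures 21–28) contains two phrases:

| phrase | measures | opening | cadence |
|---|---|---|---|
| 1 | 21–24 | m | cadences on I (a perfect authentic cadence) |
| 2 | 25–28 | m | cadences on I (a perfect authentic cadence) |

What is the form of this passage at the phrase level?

Both phrases have the same opening (m) and the same cadence (perfect authentic cadence): the second is a restatement, not a consequent, so this is a repeated phrase rather than a period.

repeated phrase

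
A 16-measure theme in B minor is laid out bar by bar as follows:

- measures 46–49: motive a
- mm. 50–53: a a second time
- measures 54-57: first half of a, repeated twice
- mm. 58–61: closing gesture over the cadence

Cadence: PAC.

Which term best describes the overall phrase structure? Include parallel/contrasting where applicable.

Basic idea (mm. 46–49) + its repetition (mm. 50-53) form the presentation; fragmentation and cadence (mm. 54–61) form the continuation — the 16-bar whole is a sentence.

sentence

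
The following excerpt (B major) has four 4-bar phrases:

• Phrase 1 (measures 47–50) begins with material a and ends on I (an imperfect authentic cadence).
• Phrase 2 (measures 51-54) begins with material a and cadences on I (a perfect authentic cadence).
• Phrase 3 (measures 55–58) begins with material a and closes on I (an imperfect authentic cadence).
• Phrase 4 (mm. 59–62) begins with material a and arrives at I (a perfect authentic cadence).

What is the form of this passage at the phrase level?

The cadence pattern IAC–PAC–IAC–PAC is weak–strong twice, and phrases 3–4 restate phrases 1–2: a period heard twice, not a double period (which would end weakly at phrase 2).

repeated period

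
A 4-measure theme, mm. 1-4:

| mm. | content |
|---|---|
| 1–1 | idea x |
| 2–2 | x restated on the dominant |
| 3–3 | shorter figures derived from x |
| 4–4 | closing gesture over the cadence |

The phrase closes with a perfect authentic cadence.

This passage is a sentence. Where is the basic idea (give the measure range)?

The presentation of a sentence is the basic idea (m. 1) plus its repetition (m. 2); the basic idea is therefore bar 1.

measures 1–1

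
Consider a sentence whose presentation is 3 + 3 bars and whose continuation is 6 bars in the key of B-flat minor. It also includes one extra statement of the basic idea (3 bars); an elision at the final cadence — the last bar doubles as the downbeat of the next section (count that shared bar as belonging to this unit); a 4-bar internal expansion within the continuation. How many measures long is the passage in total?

Basic sentence: 3 + 3 + 6 = 12 bars.
12 (basic form) + 3 (extra statement) + 4 (internal expansion) = 19.
The elision shares a bar with the next section but does not change this unit's count.

19 measures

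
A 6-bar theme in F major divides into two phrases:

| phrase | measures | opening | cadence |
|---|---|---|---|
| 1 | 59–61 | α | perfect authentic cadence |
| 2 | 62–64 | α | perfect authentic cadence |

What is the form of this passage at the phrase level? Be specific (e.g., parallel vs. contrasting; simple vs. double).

repeated phrase

Both phrases have the same opening (α) and the same cadence (perfect authentic cadence): the second is a restatement, not a consequent, so this is a repeated phrase rather than a period.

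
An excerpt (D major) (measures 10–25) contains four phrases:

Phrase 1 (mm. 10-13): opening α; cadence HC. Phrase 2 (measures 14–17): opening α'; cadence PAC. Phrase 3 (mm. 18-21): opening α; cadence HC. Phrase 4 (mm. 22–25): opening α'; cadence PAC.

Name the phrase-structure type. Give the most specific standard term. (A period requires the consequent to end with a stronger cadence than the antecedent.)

repeated period

The cadence pattern HC–PAC–HC–PAC is weak–strong twice, and phrases 3–4 restate phrases 1–2: a period heard twice, not a double period (which would end weakly at phrase 2).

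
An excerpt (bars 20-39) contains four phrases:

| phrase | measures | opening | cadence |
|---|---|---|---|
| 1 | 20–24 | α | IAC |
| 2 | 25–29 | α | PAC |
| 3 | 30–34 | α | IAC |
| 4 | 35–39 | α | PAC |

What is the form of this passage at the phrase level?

The cadence pattern IAC–PAC–IAC–PAC is weak–strong twice, and phrases 3–4 restate phrases 1–2: a period heard twice, not a double period (which would end weakly at phrase 2).

repeated period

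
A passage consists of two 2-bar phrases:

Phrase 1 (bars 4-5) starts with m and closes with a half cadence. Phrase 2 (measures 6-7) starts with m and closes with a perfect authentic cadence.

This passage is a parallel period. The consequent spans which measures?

measures 6–7

The antecedent is the phrase ending with the weaker cadence (half cadence, phrase 1) and the consequent the one ending more conclusively (perfect authentic cadence, phrase 2); the consequent is mm. 6-7.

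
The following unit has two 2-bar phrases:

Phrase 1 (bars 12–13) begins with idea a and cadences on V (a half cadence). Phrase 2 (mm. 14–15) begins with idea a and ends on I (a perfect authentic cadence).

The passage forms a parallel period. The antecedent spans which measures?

The antecedent is the phrase ending with the weaker cadence (half cadence, phrase 1) and the consequent the one ending more conclusively (perfect authentic cadence, phrase 2); the antecedent is bars 12-13.

measures 12–13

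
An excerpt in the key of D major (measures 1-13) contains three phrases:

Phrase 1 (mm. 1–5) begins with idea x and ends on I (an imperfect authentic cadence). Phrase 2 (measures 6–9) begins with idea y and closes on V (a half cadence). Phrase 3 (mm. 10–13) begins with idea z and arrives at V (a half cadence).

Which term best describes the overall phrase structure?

phrase group

The final phrase closes with a half cadence, which is not stronger than the preceding half cadence; the 3 phrases lack an overall antecedent–consequent design and so form a phrase group.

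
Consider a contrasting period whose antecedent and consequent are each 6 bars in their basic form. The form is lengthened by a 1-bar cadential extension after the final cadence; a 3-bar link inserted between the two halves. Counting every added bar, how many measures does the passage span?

16 measures

Basic contrasting period: 6 + 6 = 12 bars.
12 (basic form) + 1 (cadential extension) + 3 (link) = 16.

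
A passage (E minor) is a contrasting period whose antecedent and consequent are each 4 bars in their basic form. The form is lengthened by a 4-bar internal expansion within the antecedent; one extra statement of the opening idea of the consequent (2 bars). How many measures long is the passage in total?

Basic contrasting period: 4 + 4 = 8 bars.
8 (basic form) + 4 (internal expansion) + 2 (extra statement) = 14.

14 measures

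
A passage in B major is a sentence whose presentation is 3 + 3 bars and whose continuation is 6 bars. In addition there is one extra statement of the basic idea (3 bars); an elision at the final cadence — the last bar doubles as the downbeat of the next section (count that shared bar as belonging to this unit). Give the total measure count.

15 measures

Basic sentence: 3 + 3 + 6 = 12 bars.
12 (basic form) + 3 (extra statement) = 15.
The elision shares a bar with the next section but does not change this unit's count.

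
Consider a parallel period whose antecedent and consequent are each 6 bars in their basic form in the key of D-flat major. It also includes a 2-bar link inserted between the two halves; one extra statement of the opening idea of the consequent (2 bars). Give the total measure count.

16 measures

Basic parallel period: 6 + 6 = 12 bars.
12 (basic form) + 2 (link) + 2 (extra statement) = 16.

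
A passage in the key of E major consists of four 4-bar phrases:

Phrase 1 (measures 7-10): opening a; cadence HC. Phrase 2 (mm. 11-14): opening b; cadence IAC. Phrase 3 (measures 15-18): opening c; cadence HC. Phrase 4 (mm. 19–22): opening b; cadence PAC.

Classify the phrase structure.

contrasting double period

Four phrases in two halves: the first half (mm. 7-14) ends with an imperfect authentic cadence, the second (mm. 15–22) with a perfect authentic cadence — a large antecedent–consequent pair, i.e. a double period.
Phrase 3 begins with different material from phrase 1, making it contrasting.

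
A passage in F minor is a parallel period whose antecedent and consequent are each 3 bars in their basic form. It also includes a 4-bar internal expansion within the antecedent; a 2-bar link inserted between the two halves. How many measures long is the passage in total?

Basic parallel period: 3 + 3 = 6 bars.
6 (basic form) + 4 (internal expansion) + 2 (link) = 12.

12 measures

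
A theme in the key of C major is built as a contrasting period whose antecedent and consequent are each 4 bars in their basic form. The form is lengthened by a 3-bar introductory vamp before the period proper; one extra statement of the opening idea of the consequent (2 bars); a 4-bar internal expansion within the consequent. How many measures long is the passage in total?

17 measures

Basic contrasting period: 4 + 4 = 8 bars.
8 (basic form) + 3 (introduction) + 2 (extra statement) + 4 (internal expansion) = 17.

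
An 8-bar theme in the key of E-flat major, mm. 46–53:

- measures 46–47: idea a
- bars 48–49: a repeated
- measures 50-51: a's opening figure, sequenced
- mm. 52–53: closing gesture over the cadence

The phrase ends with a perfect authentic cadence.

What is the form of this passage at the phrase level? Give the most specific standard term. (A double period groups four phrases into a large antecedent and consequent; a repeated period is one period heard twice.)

Basic idea (measures 46-47) + its repetition (measures 48–49) form the presentation; fragmentation and cadence (measures 50–53) form the continuation — the 8-bar whole is a sentence.

sentence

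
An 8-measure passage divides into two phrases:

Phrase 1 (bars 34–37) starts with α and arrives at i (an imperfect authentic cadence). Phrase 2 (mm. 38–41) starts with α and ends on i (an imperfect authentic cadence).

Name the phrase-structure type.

Both phrases have the same opening (α) and the same cadence (imperfect authentic cadence): the second is a restatement, not a consequent, so this is a repeated phrase rather than a period.

repeated phrase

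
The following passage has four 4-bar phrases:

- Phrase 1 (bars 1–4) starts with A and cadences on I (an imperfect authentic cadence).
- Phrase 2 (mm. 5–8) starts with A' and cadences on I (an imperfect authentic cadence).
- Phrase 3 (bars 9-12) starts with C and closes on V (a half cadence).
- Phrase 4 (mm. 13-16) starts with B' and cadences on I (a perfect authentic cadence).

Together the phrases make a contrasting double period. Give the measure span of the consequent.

In a double period the first pair of phrases (ending imperfect authentic cadence) is the large antecedent and the second pair (ending perfect authentic cadence) is the large consequent; the consequent is measures 9–16.

measures 9–16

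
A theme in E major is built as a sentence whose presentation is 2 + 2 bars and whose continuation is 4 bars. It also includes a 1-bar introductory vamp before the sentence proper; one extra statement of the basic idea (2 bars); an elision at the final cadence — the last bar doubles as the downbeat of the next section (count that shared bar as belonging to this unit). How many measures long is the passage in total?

Basic sentence: 2 + 2 + 4 = 8 bars.
8 (basic form) + 1 (introduction) + 2 (extra statement) = 11.
The elision shares a bar with the next section but does not change this unit's count.

11 measures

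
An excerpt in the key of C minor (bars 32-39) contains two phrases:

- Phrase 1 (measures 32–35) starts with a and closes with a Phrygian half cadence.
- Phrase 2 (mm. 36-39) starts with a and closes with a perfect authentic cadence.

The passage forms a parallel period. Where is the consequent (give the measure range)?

The antecedent is the phrase ending with the weaker cadence (Phrygian half cadence, phrase 1) and the consequent the one ending more conclusively (perfect authentic cadence, phrase 2); the consequent is mm. 36–39.

measures 36–39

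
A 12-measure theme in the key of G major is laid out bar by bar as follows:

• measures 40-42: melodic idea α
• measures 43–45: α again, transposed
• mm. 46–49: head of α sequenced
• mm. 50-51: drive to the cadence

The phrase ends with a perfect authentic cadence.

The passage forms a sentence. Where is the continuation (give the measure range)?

measures 46–51

After the presentation (mm. 40-45), the continuation covers the fragmentation through the cadence: measures 46–51.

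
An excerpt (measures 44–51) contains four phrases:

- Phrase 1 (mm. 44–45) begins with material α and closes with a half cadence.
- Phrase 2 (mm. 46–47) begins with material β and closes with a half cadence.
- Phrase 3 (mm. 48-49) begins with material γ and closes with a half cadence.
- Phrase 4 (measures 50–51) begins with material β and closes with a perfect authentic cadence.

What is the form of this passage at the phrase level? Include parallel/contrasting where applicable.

contrasting double period

Four phrases in two halves: the first half (mm. 44-47) ends with a half cadence, the second (measures 48–51) with a perfect authentic cadence — a large antecedent–consequent pair, i.e. a double period.
Phrase 3 begins with different material from phrase 1, making it contrasting.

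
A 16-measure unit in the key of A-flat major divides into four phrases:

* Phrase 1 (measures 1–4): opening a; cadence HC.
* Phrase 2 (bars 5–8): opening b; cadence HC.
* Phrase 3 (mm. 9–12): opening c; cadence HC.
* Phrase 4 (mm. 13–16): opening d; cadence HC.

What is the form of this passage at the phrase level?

phrase group

Phrase 4 ends with a half cadence, no stronger than phrase 2's half cadence, so the four phrases do not form a double period; nor do phrases 3–4 duplicate 1–2, so it is not a repeated period. With no phrase reaching a conclusive cadence, the passage is a phrase group.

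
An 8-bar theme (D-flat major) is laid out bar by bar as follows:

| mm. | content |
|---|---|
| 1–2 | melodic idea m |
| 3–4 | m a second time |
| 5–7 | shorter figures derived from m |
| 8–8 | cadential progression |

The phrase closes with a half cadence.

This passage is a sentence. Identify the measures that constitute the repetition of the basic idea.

The presentation of a sentence is the basic idea (bars 1–2) plus its repetition (mm. 3–4); the repetition of the basic idea is therefore bars 3–4.

measures 3–4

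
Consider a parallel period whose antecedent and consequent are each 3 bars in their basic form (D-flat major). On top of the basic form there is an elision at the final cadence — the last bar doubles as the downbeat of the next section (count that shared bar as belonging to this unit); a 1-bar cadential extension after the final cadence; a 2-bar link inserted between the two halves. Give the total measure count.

Basic parallel period: 3 + 3 = 6 bars.
6 (basic form) + 1 (cadential extension) + 2 (link) = 9.
The elision shares a bar with the next section but does not change this unit's count.

9 measures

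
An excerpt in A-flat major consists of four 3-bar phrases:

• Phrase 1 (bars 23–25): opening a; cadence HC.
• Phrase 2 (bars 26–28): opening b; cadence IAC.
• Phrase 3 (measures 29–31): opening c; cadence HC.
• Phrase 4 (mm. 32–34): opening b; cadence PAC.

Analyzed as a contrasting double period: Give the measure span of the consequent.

In a double period the four phrases pair into a large antecedent (phrases 1–2, ending imperfect authentic cadence) and a large consequent (phrases 3–4, ending perfect authentic cadence). The consequent spans bars 29–34.

measures 29–34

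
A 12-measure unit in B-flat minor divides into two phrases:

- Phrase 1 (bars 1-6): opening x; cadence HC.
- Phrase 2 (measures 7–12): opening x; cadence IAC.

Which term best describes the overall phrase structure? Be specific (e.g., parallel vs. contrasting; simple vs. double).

parallel period

Phrase 1 ends with a half cadence (weaker) and phrase 2 with an imperfect authentic cadence (stronger): antecedent + consequent = a period.
The two phrases open with the same material (x / x), so the period is parallel.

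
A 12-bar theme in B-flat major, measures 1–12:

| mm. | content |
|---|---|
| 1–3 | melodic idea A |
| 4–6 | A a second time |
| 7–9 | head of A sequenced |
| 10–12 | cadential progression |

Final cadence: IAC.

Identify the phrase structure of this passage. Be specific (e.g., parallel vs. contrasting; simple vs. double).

Basic idea (measures 1–3) + its repetition (measures 4–6) form the presentation; fragmentation and cadence (measures 7–12) form the continuation — the 12-bar whole is a sentence.

sentence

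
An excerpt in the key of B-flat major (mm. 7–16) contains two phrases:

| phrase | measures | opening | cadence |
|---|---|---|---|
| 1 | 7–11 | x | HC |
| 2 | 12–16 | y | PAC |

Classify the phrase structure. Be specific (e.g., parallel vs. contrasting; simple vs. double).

Phrase 1 ends with a half cadence (weaker) and phrase 2 with a perfect authentic cadence (stronger): antecedent + consequent = a period.
The two phrases open with different material (x / y), so the period is contrasting.

contrasting period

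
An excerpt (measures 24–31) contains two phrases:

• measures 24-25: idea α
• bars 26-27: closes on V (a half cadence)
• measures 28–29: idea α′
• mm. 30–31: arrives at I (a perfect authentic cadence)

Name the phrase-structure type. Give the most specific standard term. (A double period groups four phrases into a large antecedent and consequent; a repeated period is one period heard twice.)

parallel period

Phrase 1 ends with a half cadence (weaker) and phrase 2 with a perfect authentic cadence (stronger): antecedent + consequent = a period.
The two phrases open with the same material (α / α′), so the period is parallel.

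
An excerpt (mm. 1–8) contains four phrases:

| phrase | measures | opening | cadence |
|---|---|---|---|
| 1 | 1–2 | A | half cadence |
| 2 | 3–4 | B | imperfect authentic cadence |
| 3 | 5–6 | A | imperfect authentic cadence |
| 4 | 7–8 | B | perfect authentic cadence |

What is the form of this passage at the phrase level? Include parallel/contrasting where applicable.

parallel double period

Four phrases in two halves: the first half (measures 1-4) ends with an imperfect authentic cadence, the second (measures 5–8) with a perfect authentic cadence — a large antecedent–consequent pair, i.e. a double period.
Phrase 3 begins with the same material as phrase 1, making it parallel.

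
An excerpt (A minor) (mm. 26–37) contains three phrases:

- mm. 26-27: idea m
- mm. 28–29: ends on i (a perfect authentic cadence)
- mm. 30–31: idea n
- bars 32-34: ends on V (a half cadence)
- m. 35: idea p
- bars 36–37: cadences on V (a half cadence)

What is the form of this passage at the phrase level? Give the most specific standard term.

phrase group

The final phrase closes with a half cadence, which is not stronger than the preceding half cadence; the 3 phrases lack an overall antecedent–consequent design and so form a phrase group.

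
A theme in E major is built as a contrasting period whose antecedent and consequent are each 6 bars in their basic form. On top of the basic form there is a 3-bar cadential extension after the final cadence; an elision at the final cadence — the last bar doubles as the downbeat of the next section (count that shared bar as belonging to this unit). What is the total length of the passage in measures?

15 measures

Basic contrasting period: 6 + 6 = 12 bars.
12 (basic form) + 3 (cadential extension) = 15.
The elision shares a bar with the next section but does not change this unit's count.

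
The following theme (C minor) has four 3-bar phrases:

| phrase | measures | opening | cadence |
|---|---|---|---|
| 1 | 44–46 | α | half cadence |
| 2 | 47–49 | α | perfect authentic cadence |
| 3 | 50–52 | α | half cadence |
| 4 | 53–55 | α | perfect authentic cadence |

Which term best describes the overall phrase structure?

repeated period

The cadence pattern HC–PAC–HC–PAC is weak–strong twice, and phrases 3–4 restate phrases 1–2: a period heard twice, not a double period (which would end weakly at phrase 2).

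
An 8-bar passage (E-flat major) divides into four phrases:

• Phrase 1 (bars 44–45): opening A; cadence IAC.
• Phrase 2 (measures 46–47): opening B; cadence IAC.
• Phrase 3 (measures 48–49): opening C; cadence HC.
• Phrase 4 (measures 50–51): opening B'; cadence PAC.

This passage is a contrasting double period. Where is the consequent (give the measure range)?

In a double period the four phrases pair into a large antecedent (phrases 1–2, ending imperfect authentic cadence) and a large consequent (phrases 3–4, ending perfect authentic cadence). The consequent spans mm. 48–51.

measures 48–51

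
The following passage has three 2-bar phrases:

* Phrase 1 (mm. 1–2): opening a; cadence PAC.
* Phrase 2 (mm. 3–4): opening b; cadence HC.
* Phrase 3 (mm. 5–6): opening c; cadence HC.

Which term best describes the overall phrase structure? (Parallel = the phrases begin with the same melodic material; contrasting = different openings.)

phrase group

The final phrase closes with a half cadence, which is not stronger than the preceding half cadence; the 3 phrases lack an overall antecedent–consequent design and so form a phrase group.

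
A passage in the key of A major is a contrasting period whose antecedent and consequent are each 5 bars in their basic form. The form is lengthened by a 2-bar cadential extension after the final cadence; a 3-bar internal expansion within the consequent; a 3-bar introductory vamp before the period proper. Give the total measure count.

Basic contrasting period: 5 + 5 = 10 bars.
10 (basic form) + 2 (cadential extension) + 3 (internal expansion) + 3 (introduction) = 18.

18 measures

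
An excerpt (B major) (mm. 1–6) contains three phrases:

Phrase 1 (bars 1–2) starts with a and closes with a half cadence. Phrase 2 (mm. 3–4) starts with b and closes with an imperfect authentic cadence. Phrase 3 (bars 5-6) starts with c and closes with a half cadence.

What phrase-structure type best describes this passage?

phrase group

The final phrase closes with a half cadence, which is not stronger than the preceding imperfect authentic cadence; the 3 phrases lack an overall antecedent–consequent design and so form a phrase group.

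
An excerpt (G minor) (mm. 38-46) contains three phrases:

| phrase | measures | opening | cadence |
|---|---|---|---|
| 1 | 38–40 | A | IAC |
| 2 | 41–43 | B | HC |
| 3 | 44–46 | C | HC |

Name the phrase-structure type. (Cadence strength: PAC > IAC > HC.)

phrase group

The final phrase closes with a half cadence, which is not stronger than the preceding half cadence; the 3 phrases lack an overall antecedent–consequent design and so form a phrase group.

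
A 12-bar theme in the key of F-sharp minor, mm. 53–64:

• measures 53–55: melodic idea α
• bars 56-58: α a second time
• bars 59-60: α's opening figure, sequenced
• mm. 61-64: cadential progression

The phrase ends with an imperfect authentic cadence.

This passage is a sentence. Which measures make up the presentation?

measures 53–58

The presentation of a sentence is the basic idea (bars 53-55) plus its repetition (mm. 56–58); the presentation is therefore mm. 53–58.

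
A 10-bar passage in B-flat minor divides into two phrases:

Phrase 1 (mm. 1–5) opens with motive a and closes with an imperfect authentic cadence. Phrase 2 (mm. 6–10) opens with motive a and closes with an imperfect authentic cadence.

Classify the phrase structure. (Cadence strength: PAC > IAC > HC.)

repeated phrase

Both phrases have the same opening (a) and the same cadence (imperfect authentic cadence): the second is a restatement, not a consequent, so this is a repeated phrase rather than a period.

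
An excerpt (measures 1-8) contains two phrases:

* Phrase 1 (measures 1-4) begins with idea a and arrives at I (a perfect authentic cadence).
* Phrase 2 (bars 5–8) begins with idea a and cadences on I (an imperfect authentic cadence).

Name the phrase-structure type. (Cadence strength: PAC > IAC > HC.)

The second phrase closes with an imperfect authentic cadence, which is not stronger than the first phrase's perfect authentic cadence; without a weak→strong cadential pair there is no antecedent–consequent relationship, so this is a phrase group rather than a period.

phrase group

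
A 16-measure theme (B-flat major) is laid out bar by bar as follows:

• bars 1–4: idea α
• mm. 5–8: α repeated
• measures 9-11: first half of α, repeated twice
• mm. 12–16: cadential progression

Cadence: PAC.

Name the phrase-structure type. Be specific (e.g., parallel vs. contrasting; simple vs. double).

sentence

Basic idea (mm. 1-4) + its repetition (mm. 5–8) form the presentation; fragmentation and cadence (mm. 9-16) form the continuation — the 16-bar whole is a sentence.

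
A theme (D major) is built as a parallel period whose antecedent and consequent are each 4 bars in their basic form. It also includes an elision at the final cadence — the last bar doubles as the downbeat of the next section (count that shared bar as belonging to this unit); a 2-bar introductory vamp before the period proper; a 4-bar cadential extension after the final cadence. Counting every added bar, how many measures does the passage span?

Basic parallel period: 4 + 4 = 8 bars.
8 (basic form) + 2 (introduction) + 4 (cadential extension) = 14.
The elision shares a bar with the next section but does not change this unit's count.

14 measures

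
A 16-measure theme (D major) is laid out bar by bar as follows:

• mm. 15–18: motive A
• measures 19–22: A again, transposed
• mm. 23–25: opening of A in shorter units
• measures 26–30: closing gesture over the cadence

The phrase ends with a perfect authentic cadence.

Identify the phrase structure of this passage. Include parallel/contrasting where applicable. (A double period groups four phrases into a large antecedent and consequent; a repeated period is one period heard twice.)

Basic idea (mm. 15-18) + its repetition (mm. 19-22) form the presentation; fragmentation and cadence (measures 23-30) form the continuation — the 16-bar whole is a sentence.

sentence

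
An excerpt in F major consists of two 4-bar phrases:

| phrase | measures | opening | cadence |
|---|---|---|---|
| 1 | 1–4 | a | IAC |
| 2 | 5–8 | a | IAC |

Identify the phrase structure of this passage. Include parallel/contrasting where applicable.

Both phrases have the same opening (a) and the same cadence (imperfect authentic cadence): the second is a restatement, not a consequent, so this is a repeated phrase rather than a period.

repeated phrase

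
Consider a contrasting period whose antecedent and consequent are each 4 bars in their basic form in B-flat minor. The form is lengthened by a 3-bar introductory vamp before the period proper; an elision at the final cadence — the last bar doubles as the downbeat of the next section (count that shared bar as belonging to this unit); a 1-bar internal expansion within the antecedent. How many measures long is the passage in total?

Basic contrasting period: 4 + 4 = 8 bars.
8 (basic form) + 3 (introduction) + 1 (internal expansion) = 12.
The elision shares a bar with the next section but does not change this unit's count.

12 measures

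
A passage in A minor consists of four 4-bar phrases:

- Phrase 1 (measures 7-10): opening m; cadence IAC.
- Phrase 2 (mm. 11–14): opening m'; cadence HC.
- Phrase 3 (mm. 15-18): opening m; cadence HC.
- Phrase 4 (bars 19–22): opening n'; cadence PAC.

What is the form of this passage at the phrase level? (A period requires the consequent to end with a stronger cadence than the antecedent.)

Four phrases in two halves: the first half (mm. 7-14) ends with a half cadence, the second (measures 15–22) with a perfect authentic cadence — a large antecedent–consequent pair, i.e. a double period.
Phrase 3 begins with the same material as phrase 1, making it parallel.

parallel double period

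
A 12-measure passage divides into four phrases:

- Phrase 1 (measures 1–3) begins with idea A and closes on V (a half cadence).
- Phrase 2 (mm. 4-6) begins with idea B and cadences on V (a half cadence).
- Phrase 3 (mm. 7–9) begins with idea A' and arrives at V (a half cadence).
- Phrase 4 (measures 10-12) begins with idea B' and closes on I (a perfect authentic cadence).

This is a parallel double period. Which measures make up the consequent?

measures 7–12

In a double period the first pair of phrases (ending half cadence) is the large antecedent and the second pair (ending perfect authentic cadence) is the large consequent; the consequent is measures 7–12.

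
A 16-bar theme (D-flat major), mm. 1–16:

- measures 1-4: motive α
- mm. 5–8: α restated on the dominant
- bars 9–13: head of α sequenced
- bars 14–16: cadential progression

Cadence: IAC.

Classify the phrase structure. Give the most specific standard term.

Basic idea (bars 1–4) + its repetition (bars 5–8) form the presentation; fragmentation and cadence (mm. 9-16) form the continuation — the 16-bar whole is a sentence.

sentence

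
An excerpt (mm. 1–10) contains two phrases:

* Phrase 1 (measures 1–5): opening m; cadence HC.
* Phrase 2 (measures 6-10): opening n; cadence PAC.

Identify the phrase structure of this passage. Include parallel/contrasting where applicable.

contrasting period

Phrase 1 ends with a half cadence (weaker) and phrase 2 with a perfect authentic cadence (stronger): antecedent + consequent = a period.
The two phrases open with different material (m / n), so the period is contrasting.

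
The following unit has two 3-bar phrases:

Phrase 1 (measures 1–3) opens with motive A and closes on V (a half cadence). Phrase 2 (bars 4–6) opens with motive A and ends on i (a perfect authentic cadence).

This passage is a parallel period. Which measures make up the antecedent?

measures 1–3

The antecedent is the phrase ending with the weaker cadence (half cadence, phrase 1) and the consequent the one ending more conclusively (perfect authentic cadence, phrase 2); the antecedent is measures 1-3.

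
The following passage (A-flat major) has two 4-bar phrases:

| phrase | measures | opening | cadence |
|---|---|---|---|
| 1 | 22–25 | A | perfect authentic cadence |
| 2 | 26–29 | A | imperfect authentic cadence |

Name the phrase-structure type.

phrase group

The second phrase closes with an imperfect authentic cadence, which is not stronger than the first phrase's perfect authentic cadence; without a weak→strong cadential pair there is no antecedent–consequent relationship, so this is a phrase group rather than a period.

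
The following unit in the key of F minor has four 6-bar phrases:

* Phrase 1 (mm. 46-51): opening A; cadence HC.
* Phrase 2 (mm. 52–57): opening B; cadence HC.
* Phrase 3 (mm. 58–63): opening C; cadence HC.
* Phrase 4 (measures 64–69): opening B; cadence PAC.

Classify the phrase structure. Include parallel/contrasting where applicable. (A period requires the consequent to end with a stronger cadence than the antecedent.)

contrasting double period

Four phrases in two halves: the first half (mm. 46–57) ends with a half cadence, the second (measures 58–69) with a perfect authentic cadence — a large antecedent–consequent pair, i.e. a double period.
Phrase 3 begins with different material from phrase 1, making it contrasting.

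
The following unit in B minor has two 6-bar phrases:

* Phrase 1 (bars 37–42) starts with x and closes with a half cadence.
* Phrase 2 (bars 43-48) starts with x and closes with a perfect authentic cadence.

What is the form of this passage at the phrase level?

Phrase 1 ends with a half cadence (weaker) and phrase 2 with a perfect authentic cadence (stronger): antecedent + consequent = a period.
The two phrases open with the same material (x / x), so the period is parallel.

parallel period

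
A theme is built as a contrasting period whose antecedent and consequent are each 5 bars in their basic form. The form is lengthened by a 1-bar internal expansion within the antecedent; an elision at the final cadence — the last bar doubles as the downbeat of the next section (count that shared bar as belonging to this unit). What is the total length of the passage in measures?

Basic contrasting period: 5 + 5 = 10 bars.
10 (basic form) + 1 (internal expansion) = 11.
The elision shares a bar with the next section but does not change this unit's count.

11 measures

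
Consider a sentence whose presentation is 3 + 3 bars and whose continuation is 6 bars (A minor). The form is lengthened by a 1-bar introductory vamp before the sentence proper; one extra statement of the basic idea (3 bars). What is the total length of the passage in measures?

Basic sentence: 3 + 3 + 6 = 12 bars.
12 (basic form) + 1 (introduction) + 3 (extra statement) = 16.

16 measures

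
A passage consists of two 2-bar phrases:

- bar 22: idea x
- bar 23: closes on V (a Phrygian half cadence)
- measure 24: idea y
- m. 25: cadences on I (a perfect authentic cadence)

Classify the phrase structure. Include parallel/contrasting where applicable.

contrasting period

Phrase 1 ends with a Phrygian half cadence (weaker) and phrase 2 with a perfect authentic cadence (stronger): antecedent + consequent = a period.
The two phrases open with different material (x / y), so the period is contrasting.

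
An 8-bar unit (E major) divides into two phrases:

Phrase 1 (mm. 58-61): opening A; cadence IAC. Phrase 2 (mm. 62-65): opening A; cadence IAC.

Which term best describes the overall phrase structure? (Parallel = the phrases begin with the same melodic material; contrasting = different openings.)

Both phrases have the same opening (A) and the same cadence (imperfect authentic cadence): the second is a restatement, not a consequent, so this is a repeated phrase rather than a period.

repeated phrase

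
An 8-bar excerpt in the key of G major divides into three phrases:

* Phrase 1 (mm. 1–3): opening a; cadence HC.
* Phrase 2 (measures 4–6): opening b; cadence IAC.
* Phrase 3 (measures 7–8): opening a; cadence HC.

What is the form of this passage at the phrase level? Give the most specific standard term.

The final phrase closes with a half cadence, which is not stronger than the preceding imperfect authentic cadence; the 3 phrases lack an overall antecedent–consequent design and so form a phrase group.

phrase group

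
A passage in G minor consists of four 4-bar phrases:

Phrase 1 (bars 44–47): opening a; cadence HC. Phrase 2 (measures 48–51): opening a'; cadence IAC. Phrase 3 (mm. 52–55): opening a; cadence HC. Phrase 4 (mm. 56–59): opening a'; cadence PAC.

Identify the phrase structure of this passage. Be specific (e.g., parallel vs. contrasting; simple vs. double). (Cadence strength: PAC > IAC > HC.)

Four phrases in two halves: the first half (bars 44-51) ends with an imperfect authentic cadence, the second (mm. 52–59) with a perfect authentic cadence — a large antecedent–consequent pair, i.e. a double period.
Phrase 3 begins with the same material as phrase 1, making it parallel.

parallel double period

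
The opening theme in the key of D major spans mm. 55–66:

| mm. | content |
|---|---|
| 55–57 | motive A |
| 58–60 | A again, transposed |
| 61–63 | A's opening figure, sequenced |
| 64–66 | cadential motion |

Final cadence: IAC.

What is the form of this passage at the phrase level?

Basic idea (mm. 55–57) + its repetition (measures 58–60) form the presentation; fragmentation and cadence (mm. 61-66) form the continuation — the 12-bar whole is a sentence.

sentence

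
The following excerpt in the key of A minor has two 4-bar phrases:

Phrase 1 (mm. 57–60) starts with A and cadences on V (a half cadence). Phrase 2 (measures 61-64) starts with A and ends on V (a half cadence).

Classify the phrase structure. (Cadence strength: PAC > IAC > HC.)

repeated phrase

Both phrases have the same opening (A) and the same cadence (half cadence): the second is a restatement, not a consequent, so this is a repeated phrase rather than a period.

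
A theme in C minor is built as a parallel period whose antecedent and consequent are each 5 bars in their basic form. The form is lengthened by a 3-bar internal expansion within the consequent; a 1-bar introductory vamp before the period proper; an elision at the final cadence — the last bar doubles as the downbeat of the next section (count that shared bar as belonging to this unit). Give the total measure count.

Basic parallel period: 5 + 5 = 10 bars.
10 (basic form) + 3 (internal expansion) + 1 (introduction) = 14.
The elision shares a bar with the next section but does not change this unit's count.

14 measures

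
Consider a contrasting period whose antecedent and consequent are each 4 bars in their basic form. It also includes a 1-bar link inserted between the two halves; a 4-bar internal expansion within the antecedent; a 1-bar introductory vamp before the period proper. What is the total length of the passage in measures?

Basic contrasting period: 4 + 4 = 8 bars.
8 (basic form) + 1 (link) + 4 (internal expansion) + 1 (introduction) = 14.

14 measures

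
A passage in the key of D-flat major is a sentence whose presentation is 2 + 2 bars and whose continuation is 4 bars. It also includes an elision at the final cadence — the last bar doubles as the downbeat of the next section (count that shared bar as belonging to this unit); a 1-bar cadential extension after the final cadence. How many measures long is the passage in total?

Basic sentence: 2 + 2 + 4 = 8 bars.
8 (basic form) + 1 (cadential extension) = 9.
The elision shares a bar with the next section but does not change this unit's count.

9 measures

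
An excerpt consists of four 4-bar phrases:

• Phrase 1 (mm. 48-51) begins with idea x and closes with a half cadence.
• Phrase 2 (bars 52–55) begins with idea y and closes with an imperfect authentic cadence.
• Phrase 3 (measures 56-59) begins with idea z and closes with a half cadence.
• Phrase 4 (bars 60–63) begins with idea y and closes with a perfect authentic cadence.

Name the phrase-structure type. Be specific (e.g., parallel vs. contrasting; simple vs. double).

Four phrases in two halves: the first half (measures 48–55) ends with an imperfect authentic cadence, the second (measures 56–63) with a perfect authentic cadence — a large antecedent–consequent pair, i.e. a double period.
Phrase 3 begins with different material from phrase 1, making it contrasting.

contrasting double period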